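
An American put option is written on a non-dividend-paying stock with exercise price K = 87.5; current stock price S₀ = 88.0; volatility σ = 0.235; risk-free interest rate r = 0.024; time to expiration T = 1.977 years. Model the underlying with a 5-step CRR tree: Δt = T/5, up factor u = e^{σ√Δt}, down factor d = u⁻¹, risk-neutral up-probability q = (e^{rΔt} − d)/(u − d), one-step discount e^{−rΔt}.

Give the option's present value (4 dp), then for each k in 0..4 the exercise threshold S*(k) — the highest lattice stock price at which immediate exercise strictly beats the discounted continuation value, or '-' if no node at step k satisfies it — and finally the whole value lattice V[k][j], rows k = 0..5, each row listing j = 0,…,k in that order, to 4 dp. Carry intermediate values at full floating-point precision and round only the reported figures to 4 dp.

price = 10.0166
boundary = - - - 56.4879 65.4834
tree:
10.0166
15.2432 4.8830
22.2996 8.3456 1.4483
31.0121 13.8499 2.8967 0.0000
38.7718 22.0166 5.7939 0.0000 0.0000
45.4657 31.0121 11.5886 0.0000 0.0000 0.0000

params: Δt=0.39540 u=1.15925 d=0.86263 q=0.49527 e^(-rΔt)=0.99056
t_5 payoffs: 45.4657 31.0121 11.5886 0.0000 0.0000 0.0000
t_4: node(4,0) S=48.7282 payoff=38.7718 vs cont=37.9454 → 38.7718 [stop]  node(4,1) S=65.4834 payoff=22.0166 vs cont=21.1902 → 22.0166 [stop]  node(4,2) S=88.0000 payoff=0.0000 vs cont=5.7939 → 5.7939 [wait]  node(4,3) S=118.2590 payoff=0.0000 vs cont=0.0000 → 0.0000 [wait]  node(4,4) S=158.9225 payoff=0.0000 vs cont=0.0000 → 0.0000 [wait]  ⇒ S*(4)=65.4834
t_3: node(3,0) S=56.4879 payoff=31.0121 vs cont=30.1857 → 31.0121 [stop]  node(3,1) S=75.9114 payoff=11.5886 vs cont=13.8499 → 13.8499 [wait]  node(3,2) S=102.0137 payoff=0.0000 vs cont=2.8967 → 2.8967 [wait]  node(3,3) S=137.0912 payoff=0.0000 vs cont=0.0000 → 0.0000 [wait]  ⇒ S*(3)=56.4879
t_2: node(2,0) S=65.4834 payoff=22.0166 vs cont=22.2996 → 22.2996 [wait]  node(2,1) S=88.0000 payoff=0.0000 vs cont=8.3456 → 8.3456 [wait]  node(2,2) S=118.2590 payoff=0.0000 vs cont=1.4483 → 1.4483 [wait]  ⇒ S*(2)=-
t_1: node(1,0) S=75.9114 payoff=11.5886 vs cont=15.2432 → 15.2432 [wait]  node(1,1) S=102.0137 payoff=0.0000 vs cont=4.8830 → 4.8830 [wait]  ⇒ S*(1)=-
t_0: node(0,0) S=88.0000 payoff=0.0000 vs cont=10.0166 → 10.0166 [wait]  ⇒ S*(0)=-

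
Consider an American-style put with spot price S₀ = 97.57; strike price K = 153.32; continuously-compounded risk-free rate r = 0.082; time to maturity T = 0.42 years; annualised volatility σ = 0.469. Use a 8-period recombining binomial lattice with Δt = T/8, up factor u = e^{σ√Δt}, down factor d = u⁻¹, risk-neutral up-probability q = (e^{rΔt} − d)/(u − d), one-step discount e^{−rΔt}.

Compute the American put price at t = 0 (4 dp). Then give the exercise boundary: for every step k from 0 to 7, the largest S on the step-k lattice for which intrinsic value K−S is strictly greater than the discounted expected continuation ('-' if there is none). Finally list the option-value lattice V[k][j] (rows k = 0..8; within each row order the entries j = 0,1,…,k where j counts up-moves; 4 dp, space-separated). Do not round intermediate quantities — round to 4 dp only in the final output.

price = 55.7500
boundary = 97.5700 87.6287 97.5700 108.6391 97.5700 108.6391 120.9640 134.6871
tree:
55.7500
65.6913 44.8261
74.6197 55.7500 33.9930
82.6384 65.6913 44.6809 23.3075
89.8400 74.6197 55.7500 33.0333 13.5173
96.3079 82.6384 65.6913 44.6809 21.3532 5.5834
102.1168 89.8400 74.6197 55.7500 32.3560 10.2336 0.8538
107.3338 96.3079 82.6384 65.6913 44.6809 18.6329 1.6920 0.0000
112.0193 102.1168 89.8400 74.6197 55.7500 32.3560 3.3529 0.0000 0.0000

Δt=0.05250  u=1.11345  d=0.89811  q=0.49320  discount=0.99570
step 8 (expiry): payoffs max(K−S,0) = 112.0193 102.1168 89.8400 74.6197 55.7500 32.3560 3.3529 0.0000 0.0000
step 7: (k=7,j=0): S=45.9862, (K−S)⁺=107.3338, hold=106.6752 ⇒ V=107.3338 exercise | (k=7,j=1): S=57.0121, (K−S)⁺=96.3079, hold=95.6493 ⇒ V=96.3079 exercise | (k=7,j=2): S=70.6816, (K−S)⁺=82.6384, hold=81.9797 ⇒ V=82.6384 exercise | (k=7,j=3): S=87.6287, (K−S)⁺=65.6913, hold=65.0327 ⇒ V=65.6913 exercise | (k=7,j=4): S=108.6391, (K−S)⁺=44.6809, hold=44.0223 ⇒ V=44.6809 exercise | (k=7,j=5): S=134.6871, (K−S)⁺=18.6329, hold=17.9743 ⇒ V=18.6329 exercise | (k=7,j=6): S=166.9805, (K−S)⁺=0.0000, hold=1.6920 ⇒ V=1.6920 continue | (k=7,j=7): S=207.0168, (K−S)⁺=0.0000, hold=0.0000 ⇒ V=0.0000 continue  boundary S*=134.6871
step 6: (k=6,j=0): S=51.2032, (K−S)⁺=102.1168, hold=101.4582 ⇒ V=102.1168 exercise | (k=6,j=1): S=63.4800, (K−S)⁺=89.8400, hold=89.1814 ⇒ V=89.8400 exercise | (k=6,j=2): S=78.7003, (K−S)⁺=74.6197, hold=73.9611 ⇒ V=74.6197 exercise | (k=6,j=3): S=97.5700, (K−S)⁺=55.7500, hold=55.0914 ⇒ V=55.7500 exercise | (k=6,j=4): S=120.9640, (K−S)⁺=32.3560, hold=31.6974 ⇒ V=32.3560 exercise | (k=6,j=5): S=149.9671, (K−S)⁺=3.3529, hold=10.2336 ⇒ V=10.2336 continue | (k=6,j=6): S=185.9241, (K−S)⁺=0.0000, hold=0.8538 ⇒ V=0.8538 continue  boundary S*=120.9640
step 5: (k=5,j=0): S=57.0121, (K−S)⁺=96.3079, hold=95.6493 ⇒ V=96.3079 exercise | (k=5,j=1): S=70.6816, (K−S)⁺=82.6384, hold=81.9797 ⇒ V=82.6384 exercise | (k=5,j=2): S=87.6287, (K−S)⁺=65.6913, hold=65.0327 ⇒ V=65.6913 exercise | (k=5,j=3): S=108.6391, (K−S)⁺=44.6809, hold=44.0223 ⇒ V=44.6809 exercise | (k=5,j=4): S=134.6871, (K−S)⁺=18.6329, hold=21.3532 ⇒ V=21.3532 continue | (k=5,j=5): S=166.9805, (K−S)⁺=0.0000, hold=5.5834 ⇒ V=5.5834 continue  boundary S*=108.6391
step 4: (k=4,j=0): S=63.4800, (K−S)⁺=89.8400, hold=89.1814 ⇒ V=89.8400 exercise | (k=4,j=1): S=78.7003, (K−S)⁺=74.6197, hold=73.9611 ⇒ V=74.6197 exercise | (k=4,j=2): S=97.5700, (K−S)⁺=55.7500, hold=55.0914 ⇒ V=55.7500 exercise | (k=4,j=3): S=120.9640, (K−S)⁺=32.3560, hold=33.0333 ⇒ V=33.0333 continue | (k=4,j=4): S=149.9671, (K−S)⁺=3.3529, hold=13.5173 ⇒ V=13.5173 continue  boundary S*=97.5700
step 3: (k=3,j=0): S=70.6816, (K−S)⁺=82.6384, hold=81.9797 ⇒ V=82.6384 exercise | (k=3,j=1): S=87.6287, (K−S)⁺=65.6913, hold=65.0327 ⇒ V=65.6913 exercise | (k=3,j=2): S=108.6391, (K−S)⁺=44.6809, hold=44.3548 ⇒ V=44.6809 exercise | (k=3,j=3): S=134.6871, (K−S)⁺=18.6329, hold=23.3075 ⇒ V=23.3075 continue  boundary S*=108.6391
step 2: (k=2,j=0): S=78.7003, (K−S)⁺=74.6197, hold=73.9611 ⇒ V=74.6197 exercise | (k=2,j=1): S=97.5700, (K−S)⁺=55.7500, hold=55.0914 ⇒ V=55.7500 exercise | (k=2,j=2): S=120.9640, (K−S)⁺=32.3560, hold=33.9930 ⇒ V=33.9930 continue  boundary S*=97.5700
step 1: (k=1,j=0): S=87.6287, (K−S)⁺=65.6913, hold=65.0327 ⇒ V=65.6913 exercise | (k=1,j=1): S=108.6391, (K−S)⁺=44.6809, hold=44.8261 ⇒ V=44.8261 continue  boundary S*=87.6287
step 0: (k=0,j=0): S=97.5700, (K−S)⁺=55.7500, hold=55.1627 ⇒ V=55.7500 exercise  boundary S*=97.5700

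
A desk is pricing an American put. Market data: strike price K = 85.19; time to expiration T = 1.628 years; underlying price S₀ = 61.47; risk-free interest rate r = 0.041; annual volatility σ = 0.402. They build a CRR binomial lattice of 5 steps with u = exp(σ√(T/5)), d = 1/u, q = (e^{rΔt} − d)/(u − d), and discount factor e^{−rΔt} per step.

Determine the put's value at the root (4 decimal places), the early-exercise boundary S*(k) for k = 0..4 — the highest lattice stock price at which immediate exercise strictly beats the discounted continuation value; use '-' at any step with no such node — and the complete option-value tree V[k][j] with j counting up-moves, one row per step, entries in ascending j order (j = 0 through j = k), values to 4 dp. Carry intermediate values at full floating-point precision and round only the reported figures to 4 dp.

params: Δt=0.32560 u=1.25783 d=0.79502 q=0.47194 e^(-rΔt)=0.98674
t_5 payoffs: 65.6666 54.3013 36.3201 7.8713 0.0000 0.0000
t_4: node(4,0) S=24.5571 payoff=60.6329 vs cont=59.5032 → 60.6329 [stop]  node(4,1) S=38.8526 payoff=46.3374 vs cont=45.2077 → 46.3374 [stop]  node(4,2) S=61.4700 payoff=23.7200 vs cont=22.5903 → 23.7200 [stop]  node(4,3) S=97.2537 payoff=0.0000 vs cont=4.1014 → 4.1014 [wait]  node(4,4) S=153.8682 payoff=0.0000 vs cont=0.0000 → 0.0000 [wait]  ⇒ S*(4)=61.4700
t_3: node(3,0) S=30.8887 payoff=54.3013 vs cont=53.1716 → 54.3013 [stop]  node(3,1) S=48.8699 payoff=36.3201 vs cont=35.1904 → 36.3201 [stop]  node(3,2) S=77.3187 payoff=7.8713 vs cont=14.2694 → 14.2694 [wait]  node(3,3) S=122.3284 payoff=0.0000 vs cont=2.1370 → 2.1370 [wait]  ⇒ S*(3)=48.8699
t_2: node(2,0) S=38.8526 payoff=46.3374 vs cont=45.2077 → 46.3374 [stop]  node(2,1) S=61.4700 payoff=23.7200 vs cont=25.5698 → 25.5698 [wait]  node(2,2) S=97.2537 payoff=0.0000 vs cont=8.4303 → 8.4303 [wait]  ⇒ S*(2)=38.8526
t_1: node(1,0) S=48.8699 payoff=36.3201 vs cont=36.0518 → 36.3201 [stop]  node(1,1) S=77.3187 payoff=7.8713 vs cont=17.2492 → 17.2492 [wait]  ⇒ S*(1)=48.8699
t_0: node(0,0) S=61.4700 payoff=23.7200 vs cont=26.9574 → 26.9574 [wait]  ⇒ S*(0)=-

price = 26.9574
boundary = - 48.8699 38.8526 48.8699 61.4700
tree:
26.9574
36.3201 17.2492
46.3374 25.5698 8.4303
54.3013 36.3201 14.2694 2.1370
60.6329 46.3374 23.7200 4.1014 0.0000
65.6666 54.3013 36.3201 7.8713 0.0000 0.0000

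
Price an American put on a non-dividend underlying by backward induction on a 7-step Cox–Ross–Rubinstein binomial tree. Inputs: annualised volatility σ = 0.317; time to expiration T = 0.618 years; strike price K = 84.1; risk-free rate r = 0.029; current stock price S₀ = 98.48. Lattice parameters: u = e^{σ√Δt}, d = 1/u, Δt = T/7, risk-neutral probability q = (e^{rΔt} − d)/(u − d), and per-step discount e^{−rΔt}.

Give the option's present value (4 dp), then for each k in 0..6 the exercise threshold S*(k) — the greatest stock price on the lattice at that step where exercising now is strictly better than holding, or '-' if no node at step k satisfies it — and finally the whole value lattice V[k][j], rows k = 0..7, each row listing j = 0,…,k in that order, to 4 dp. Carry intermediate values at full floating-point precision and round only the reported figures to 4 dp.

price = 3.3487
boundary = - - - - - 61.4918 67.5652
tree:
3.3487
5.2541 1.3834
8.0260 2.3972 0.3357
11.8597 4.0788 0.6600 0.0000
16.8088 6.7719 1.2977 0.0000 0.0000
22.6082 10.8620 2.5513 0.0000 0.0000 0.0000
28.1357 16.5348 5.0159 0.0000 0.0000 0.0000 0.0000
33.1663 22.6082 9.8614 0.0000 0.0000 0.0000 0.0000 0.0000

Δt=0.08829, u=1.09877, d=0.91011, q=0.49006, disc=e^(-rΔt)=0.99744
k=7 terminal: V=max(K-S,0) → 33.1663 22.6082 9.8614 0.0000 0.0000 0.0000 0.0000 0.0000
k=6: j=0 S=55.9643 intr=28.1357 cont=27.9207 V=28.1357[EX]; j=1 S=67.5652 intr=16.5348 cont=16.3197 V=16.5348[EX]; j=2 S=81.5710 intr=2.5290 cont=5.0159 V=5.0159[hold]; j=3 S=98.4800 intr=0.0000 cont=0.0000 V=0.0000[hold]; j=4 S=118.8941 intr=0.0000 cont=0.0000 V=0.0000[hold]; j=5 S=143.5399 intr=0.0000 cont=0.0000 V=0.0000[hold]; j=6 S=173.2946 intr=0.0000 cont=0.0000 V=0.0000[hold]  S*(6)=67.5652
k=5: j=0 S=61.4918 intr=22.6082 cont=22.3932 V=22.6082[EX]; j=1 S=74.2386 intr=9.8614 cont=10.8620 V=10.8620[hold]; j=2 S=89.6276 intr=0.0000 cont=2.5513 V=2.5513[hold]; j=3 S=108.2067 intr=0.0000 cont=0.0000 V=0.0000[hold]; j=4 S=130.6371 intr=0.0000 cont=0.0000 V=0.0000[hold]; j=5 S=157.7171 intr=0.0000 cont=0.0000 V=0.0000[hold]  S*(5)=61.4918
k=4: j=0 S=67.5652 intr=16.5348 cont=16.8088 V=16.8088[hold]; j=1 S=81.5710 intr=2.5290 cont=6.7719 V=6.7719[hold]; j=2 S=98.4800 intr=0.0000 cont=1.2977 V=1.2977[hold]; j=3 S=118.8941 intr=0.0000 cont=0.0000 V=0.0000[hold]; j=4 S=143.5399 intr=0.0000 cont=0.0000 V=0.0000[hold]  S*(4)=-
k=3: j=0 S=74.2386 intr=9.8614 cont=11.8597 V=11.8597[hold]; j=1 S=89.6276 intr=0.0000 cont=4.0788 V=4.0788[hold]; j=2 S=108.2067 intr=0.0000 cont=0.6600 V=0.6600[hold]; j=3 S=130.6371 intr=0.0000 cont=0.0000 V=0.0000[hold]  S*(3)=-
k=2: j=0 S=81.5710 intr=2.5290 cont=8.0260 V=8.0260[hold]; j=1 S=98.4800 intr=0.0000 cont=2.3972 V=2.3972[hold]; j=2 S=118.8941 intr=0.0000 cont=0.3357 V=0.3357[hold]  S*(2)=-
k=1: j=0 S=89.6276 intr=0.0000 cont=5.2541 V=5.2541[hold]; j=1 S=108.2067 intr=0.0000 cont=1.3834 V=1.3834[hold]  S*(1)=-
k=0: j=0 S=98.4800 intr=0.0000 cont=3.3487 V=3.3487[hold]  S*(0)=-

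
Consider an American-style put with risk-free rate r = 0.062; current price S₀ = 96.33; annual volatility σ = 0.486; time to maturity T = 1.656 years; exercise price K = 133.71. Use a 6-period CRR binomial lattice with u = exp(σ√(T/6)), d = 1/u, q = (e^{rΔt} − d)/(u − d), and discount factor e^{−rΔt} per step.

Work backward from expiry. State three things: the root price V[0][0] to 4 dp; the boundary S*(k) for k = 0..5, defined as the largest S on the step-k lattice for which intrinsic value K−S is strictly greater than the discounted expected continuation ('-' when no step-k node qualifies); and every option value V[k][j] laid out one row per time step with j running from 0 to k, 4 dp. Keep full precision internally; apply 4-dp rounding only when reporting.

price = 44.4311
boundary = - - 57.8083 74.6236 57.8083 74.6236
tree:
44.4311
59.1972 29.4082
75.9017 42.5305 15.6878
88.9279 59.0864 25.4191 5.2881
99.0188 75.9017 39.7855 10.1488 0.0000
106.8359 88.9279 59.0864 19.4772 0.0000 0.0000
112.8916 99.0188 75.9017 37.3800 0.0000 0.0000 0.0000

params: Δt=0.27600 u=1.29088 d=0.77467 q=0.46995 e^(-rΔt)=0.98303
t_6 payoffs: 112.8916 99.0188 75.9017 37.3800 0.0000 0.0000 0.0000
t_5: node(5,0) S=26.8741 payoff=106.8359 vs cont=104.5673 → 106.8359 [stop]  node(5,1) S=44.7821 payoff=88.9279 vs cont=86.6593 → 88.9279 [stop]  node(5,2) S=74.6236 payoff=59.0864 vs cont=56.8179 → 59.0864 [stop]  node(5,3) S=124.3504 payoff=9.3596 vs cont=19.4772 → 19.4772 [wait]  node(5,4) S=207.2136 payoff=0.0000 vs cont=0.0000 → 0.0000 [wait]  node(5,5) S=345.2944 payoff=0.0000 vs cont=0.0000 → 0.0000 [wait]  ⇒ S*(5)=74.6236
t_4: node(4,0) S=34.6912 payoff=99.0188 vs cont=96.7502 → 99.0188 [stop]  node(4,1) S=57.8083 payoff=75.9017 vs cont=73.6331 → 75.9017 [stop]  node(4,2) S=96.3300 payoff=37.3800 vs cont=39.7855 → 39.7855 [wait]  node(4,3) S=160.5213 payoff=0.0000 vs cont=10.1488 → 10.1488 [wait]  node(4,4) S=267.4878 payoff=0.0000 vs cont=0.0000 → 0.0000 [wait]  ⇒ S*(4)=57.8083
t_3: node(3,0) S=44.7821 payoff=88.9279 vs cont=86.6593 → 88.9279 [stop]  node(3,1) S=74.6236 payoff=59.0864 vs cont=57.9291 → 59.0864 [stop]  node(3,2) S=124.3504 payoff=9.3596 vs cont=25.4191 → 25.4191 [wait]  node(3,3) S=207.2136 payoff=0.0000 vs cont=5.2881 → 5.2881 [wait]  ⇒ S*(3)=74.6236
t_2: node(2,0) S=57.8083 payoff=75.9017 vs cont=73.6331 → 75.9017 [stop]  node(2,1) S=96.3300 payoff=37.3800 vs cont=42.5305 → 42.5305 [wait]  node(2,2) S=160.5213 payoff=0.0000 vs cont=15.6878 → 15.6878 [wait]  ⇒ S*(2)=57.8083
t_1: node(1,0) S=74.6236 payoff=59.0864 vs cont=59.1972 → 59.1972 [wait]  node(1,1) S=124.3504 payoff=9.3596 vs cont=29.4082 → 29.4082 [wait]  ⇒ S*(1)=-
t_0: node(0,0) S=96.3300 payoff=37.3800 vs cont=44.4311 → 44.4311 [wait]  ⇒ S*(0)=-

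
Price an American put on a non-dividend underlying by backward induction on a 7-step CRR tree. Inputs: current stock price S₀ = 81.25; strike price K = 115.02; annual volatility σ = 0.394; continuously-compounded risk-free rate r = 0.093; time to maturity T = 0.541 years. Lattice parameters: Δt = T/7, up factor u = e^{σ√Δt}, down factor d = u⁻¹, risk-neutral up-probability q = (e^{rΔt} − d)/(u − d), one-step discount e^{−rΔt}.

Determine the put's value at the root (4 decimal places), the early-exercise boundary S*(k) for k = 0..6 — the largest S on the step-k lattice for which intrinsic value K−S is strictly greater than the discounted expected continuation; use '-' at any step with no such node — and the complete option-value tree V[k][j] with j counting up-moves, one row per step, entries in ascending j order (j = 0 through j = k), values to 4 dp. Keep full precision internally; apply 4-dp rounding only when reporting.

Δt=0.07729, u=1.11576, d=0.89625, q=0.50551, disc=e^(-rΔt)=0.99284
k=7 terminal: V=max(K-S,0) → 77.2771 68.0333 56.5256 42.1995 24.3647 2.1620 0.0000 0.0000
k=6: j=0 S=42.1119 intr=72.9081 cont=72.0843 V=72.9081[EX]; j=1 S=52.4258 intr=62.5942 cont=61.7705 V=62.5942[EX]; j=2 S=65.2656 intr=49.7544 cont=48.9307 V=49.7544[EX]; j=3 S=81.2500 intr=33.7700 cont=32.9462 V=33.7700[EX]; j=4 S=101.1493 intr=13.8707 cont=13.0470 V=13.8707[EX]; j=5 S=125.9221 intr=0.0000 cont=1.0614 V=1.0614[hold]; j=6 S=156.7622 intr=0.0000 cont=0.0000 V=0.0000[hold]  S*(6)=101.1493
k=5: j=0 S=46.9867 intr=68.0333 cont=67.2095 V=68.0333[EX]; j=1 S=58.4944 intr=56.5256 cont=55.7018 V=56.5256[EX]; j=2 S=72.8205 intr=42.1995 cont=41.3757 V=42.1995[EX]; j=3 S=90.6553 intr=24.3647 cont=23.5410 V=24.3647[EX]; j=4 S=112.8580 intr=2.1620 cont=7.3426 V=7.3426[hold]; j=5 S=140.4985 intr=0.0000 cont=0.5211 V=0.5211[hold]  S*(5)=90.6553
k=4: j=0 S=52.4258 intr=62.5942 cont=61.7705 V=62.5942[EX]; j=1 S=65.2656 intr=49.7544 cont=48.9307 V=49.7544[EX]; j=2 S=81.2500 intr=33.7700 cont=32.9462 V=33.7700[EX]; j=3 S=101.1493 intr=13.8707 cont=15.6471 V=15.6471[hold]; j=4 S=125.9221 intr=0.0000 cont=3.8664 V=3.8664[hold]  S*(4)=81.2500
k=3: j=0 S=58.4944 intr=56.5256 cont=55.7018 V=56.5256[EX]; j=1 S=72.8205 intr=42.1995 cont=41.3757 V=42.1995[EX]; j=2 S=90.6553 intr=24.3647 cont=24.4325 V=24.4325[hold]; j=3 S=112.8580 intr=2.1620 cont=9.6224 V=9.6224[hold]  S*(3)=72.8205
k=2: j=0 S=65.2656 intr=49.7544 cont=48.9307 V=49.7544[EX]; j=1 S=81.2500 intr=33.7700 cont=32.9803 V=33.7700[EX]; j=2 S=101.1493 intr=13.8707 cont=16.8246 V=16.8246[hold]  S*(2)=81.2500
k=1: j=0 S=72.8205 intr=42.1995 cont=41.3757 V=42.1995[EX]; j=1 S=90.6553 intr=24.3647 cont=25.0235 V=25.0235[hold]  S*(1)=72.8205
k=0: j=0 S=81.2500 intr=33.7700 cont=33.2769 V=33.7700[EX]  S*(0)=81.2500

price = 33.7700
boundary = 81.2500 72.8205 81.2500 72.8205 81.2500 90.6553 101.1493
tree:
33.7700
42.1995 25.0235
49.7544 33.7700 16.8246
56.5256 42.1995 24.4325 9.6224
62.5942 49.7544 33.7700 15.6471 3.8664
68.0333 56.5256 42.1995 24.3647 7.3426 0.5211
72.9081 62.5942 49.7544 33.7700 13.8707 1.0614 0.0000
77.2771 68.0333 56.5256 42.1995 24.3647 2.1620 0.0000 0.0000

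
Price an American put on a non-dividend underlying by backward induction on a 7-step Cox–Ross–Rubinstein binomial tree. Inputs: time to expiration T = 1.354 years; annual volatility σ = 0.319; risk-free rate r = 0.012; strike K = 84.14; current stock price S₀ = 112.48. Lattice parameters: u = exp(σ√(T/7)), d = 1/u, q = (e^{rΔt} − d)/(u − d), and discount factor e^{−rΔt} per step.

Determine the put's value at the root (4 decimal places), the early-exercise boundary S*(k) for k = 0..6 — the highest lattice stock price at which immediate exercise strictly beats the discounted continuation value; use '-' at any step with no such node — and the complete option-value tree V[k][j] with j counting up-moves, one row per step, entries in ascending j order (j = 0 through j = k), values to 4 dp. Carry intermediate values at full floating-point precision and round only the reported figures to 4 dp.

price = 4.4078
boundary = - - - - - 55.7728 64.1731
tree:
4.4078
6.7922 1.7754
10.2225 3.0072 0.4130
14.9450 5.0161 0.7858 0.0000
21.0693 8.2014 1.4953 0.0000 0.0000
28.3672 13.0495 2.8452 0.0000 0.0000 0.0000
35.6679 19.9669 5.4138 0.0000 0.0000 0.0000 0.0000
42.0129 28.3672 10.3014 0.0000 0.0000 0.0000 0.0000 0.0000

Δt=0.19343, u=1.15062, d=0.86910, q=0.47324, disc=e^(-rΔt)=0.99768
k=7 terminal: V=max(K-S,0) → 42.0129 28.3672 10.3014 0.0000 0.0000 0.0000 0.0000 0.0000
k=6: j=0 S=48.4721 intr=35.6679 cont=35.4728 V=35.6679[EX]; j=1 S=64.1731 intr=19.9669 cont=19.7718 V=19.9669[EX]; j=2 S=84.9599 intr=0.0000 cont=5.4138 V=5.4138[hold]; j=3 S=112.4800 intr=0.0000 cont=0.0000 V=0.0000[hold]; j=4 S=148.9143 intr=0.0000 cont=0.0000 V=0.0000[hold]; j=5 S=197.1504 intr=0.0000 cont=0.0000 V=0.0000[hold]; j=6 S=261.0110 intr=0.0000 cont=0.0000 V=0.0000[hold]  S*(6)=64.1731
k=5: j=0 S=55.7728 intr=28.3672 cont=28.1721 V=28.3672[EX]; j=1 S=73.8386 intr=10.3014 cont=13.0495 V=13.0495[hold]; j=2 S=97.7563 intr=0.0000 cont=2.8452 V=2.8452[hold]; j=3 S=129.4213 intr=0.0000 cont=0.0000 V=0.0000[hold]; j=4 S=171.3433 intr=0.0000 cont=0.0000 V=0.0000[hold]; j=5 S=226.8445 intr=0.0000 cont=0.0000 V=0.0000[hold]  S*(5)=55.7728
k=4: j=0 S=64.1731 intr=19.9669 cont=21.0693 V=21.0693[hold]; j=1 S=84.9599 intr=0.0000 cont=8.2014 V=8.2014[hold]; j=2 S=112.4800 intr=0.0000 cont=1.4953 V=1.4953[hold]; j=3 S=148.9143 intr=0.0000 cont=0.0000 V=0.0000[hold]; j=4 S=197.1504 intr=0.0000 cont=0.0000 V=0.0000[hold]  S*(4)=-
k=3: j=0 S=73.8386 intr=10.3014 cont=14.9450 V=14.9450[hold]; j=1 S=97.7563 intr=0.0000 cont=5.0161 V=5.0161[hold]; j=2 S=129.4213 intr=0.0000 cont=0.7858 V=0.7858[hold]; j=3 S=171.3433 intr=0.0000 cont=0.0000 V=0.0000[hold]  S*(3)=-
k=2: j=0 S=84.9599 intr=0.0000 cont=10.2225 V=10.2225[hold]; j=1 S=112.4800 intr=0.0000 cont=3.0072 V=3.0072[hold]; j=2 S=148.9143 intr=0.0000 cont=0.4130 V=0.4130[hold]  S*(2)=-
k=1: j=0 S=97.7563 intr=0.0000 cont=6.7922 V=6.7922[hold]; j=1 S=129.4213 intr=0.0000 cont=1.7754 V=1.7754[hold]  S*(1)=-
k=0: j=0 S=112.4800 intr=0.0000 cont=4.4078 V=4.4078[hold]  S*(0)=-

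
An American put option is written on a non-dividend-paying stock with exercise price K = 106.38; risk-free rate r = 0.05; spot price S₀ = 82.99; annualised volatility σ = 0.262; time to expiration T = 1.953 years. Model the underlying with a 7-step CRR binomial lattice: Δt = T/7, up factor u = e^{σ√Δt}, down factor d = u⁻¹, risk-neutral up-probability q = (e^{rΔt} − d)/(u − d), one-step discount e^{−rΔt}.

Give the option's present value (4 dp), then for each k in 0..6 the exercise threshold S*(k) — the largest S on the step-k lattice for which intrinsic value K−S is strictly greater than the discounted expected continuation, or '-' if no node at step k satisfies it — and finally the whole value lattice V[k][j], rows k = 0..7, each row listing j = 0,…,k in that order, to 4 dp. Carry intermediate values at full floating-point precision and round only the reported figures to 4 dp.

price = 24.5656
boundary = - 72.2643 62.9248 72.2643 82.9900 72.2643 82.9900
tree:
24.5656
34.1157 16.2782
43.4552 24.0067 9.4736
51.5876 34.1157 15.1801 4.3799
58.6690 43.4552 23.3900 7.8942 1.2036
64.8352 51.5876 34.1157 13.8519 2.5219 0.0000
70.2045 58.6690 43.4552 23.3900 5.2842 0.0000 0.0000
74.8798 64.8352 51.5876 34.1157 11.0724 0.0000 0.0000 0.0000

Δt=0.27900  u=1.14842  d=0.87076  q=0.51605  discount=0.98615
step 7 (expiry): payoffs max(K−S,0) = 74.8798 64.8352 51.5876 34.1157 11.0724 0.0000 0.0000 0.0000
step 6: (k=6,j=0): S=36.1755, (K−S)⁺=70.2045, hold=68.7308 ⇒ V=70.2045 exercise | (k=6,j=1): S=47.7110, (K−S)⁺=58.6690, hold=57.1953 ⇒ V=58.6690 exercise | (k=6,j=2): S=62.9248, (K−S)⁺=43.4552, hold=41.9815 ⇒ V=43.4552 exercise | (k=6,j=3): S=82.9900, (K−S)⁺=23.3900, hold=21.9163 ⇒ V=23.3900 exercise | (k=6,j=4): S=109.4534, (K−S)⁺=0.0000, hold=5.2842 ⇒ V=5.2842 continue | (k=6,j=5): S=144.3554, (K−S)⁺=0.0000, hold=0.0000 ⇒ V=0.0000 continue | (k=6,j=6): S=190.3868, (K−S)⁺=0.0000, hold=0.0000 ⇒ V=0.0000 continue  boundary S*=82.9900
step 5: (k=5,j=0): S=41.5448, (K−S)⁺=64.8352, hold=63.3615 ⇒ V=64.8352 exercise | (k=5,j=1): S=54.7924, (K−S)⁺=51.5876, hold=50.1139 ⇒ V=51.5876 exercise | (k=5,j=2): S=72.2643, (K−S)⁺=34.1157, hold=32.6420 ⇒ V=34.1157 exercise | (k=5,j=3): S=95.3076, (K−S)⁺=11.0724, hold=13.8519 ⇒ V=13.8519 continue | (k=5,j=4): S=125.6988, (K−S)⁺=0.0000, hold=2.5219 ⇒ V=2.5219 continue | (k=5,j=5): S=165.7811, (K−S)⁺=0.0000, hold=0.0000 ⇒ V=0.0000 continue  boundary S*=72.2643
step 4: (k=4,j=0): S=47.7110, (K−S)⁺=58.6690, hold=57.1953 ⇒ V=58.6690 exercise | (k=4,j=1): S=62.9248, (K−S)⁺=43.4552, hold=41.9815 ⇒ V=43.4552 exercise | (k=4,j=2): S=82.9900, (K−S)⁺=23.3900, hold=23.3308 ⇒ V=23.3900 exercise | (k=4,j=3): S=109.4534, (K−S)⁺=0.0000, hold=7.8942 ⇒ V=7.8942 continue | (k=4,j=4): S=144.3554, (K−S)⁺=0.0000, hold=1.2036 ⇒ V=1.2036 continue  boundary S*=82.9900
step 3: (k=3,j=0): S=54.7924, (K−S)⁺=51.5876, hold=50.1139 ⇒ V=51.5876 exercise | (k=3,j=1): S=72.2643, (K−S)⁺=34.1157, hold=32.6420 ⇒ V=34.1157 exercise | (k=3,j=2): S=95.3076, (K−S)⁺=11.0724, hold=15.1801 ⇒ V=15.1801 continue | (k=3,j=3): S=125.6988, (K−S)⁺=0.0000, hold=4.3799 ⇒ V=4.3799 continue  boundary S*=72.2643
step 2: (k=2,j=0): S=62.9248, (K−S)⁺=43.4552, hold=41.9815 ⇒ V=43.4552 exercise | (k=2,j=1): S=82.9900, (K−S)⁺=23.3900, hold=24.0067 ⇒ V=24.0067 continue | (k=2,j=2): S=109.4534, (K−S)⁺=0.0000, hold=9.4736 ⇒ V=9.4736 continue  boundary S*=62.9248
step 1: (k=1,j=0): S=72.2643, (K−S)⁺=34.1157, hold=32.9558 ⇒ V=34.1157 exercise | (k=1,j=1): S=95.3076, (K−S)⁺=11.0724, hold=16.2782 ⇒ V=16.2782 continue  boundary S*=72.2643
step 0: (k=0,j=0): S=82.9900, (K−S)⁺=23.3900, hold=24.5656 ⇒ V=24.5656 continue  boundary S*=-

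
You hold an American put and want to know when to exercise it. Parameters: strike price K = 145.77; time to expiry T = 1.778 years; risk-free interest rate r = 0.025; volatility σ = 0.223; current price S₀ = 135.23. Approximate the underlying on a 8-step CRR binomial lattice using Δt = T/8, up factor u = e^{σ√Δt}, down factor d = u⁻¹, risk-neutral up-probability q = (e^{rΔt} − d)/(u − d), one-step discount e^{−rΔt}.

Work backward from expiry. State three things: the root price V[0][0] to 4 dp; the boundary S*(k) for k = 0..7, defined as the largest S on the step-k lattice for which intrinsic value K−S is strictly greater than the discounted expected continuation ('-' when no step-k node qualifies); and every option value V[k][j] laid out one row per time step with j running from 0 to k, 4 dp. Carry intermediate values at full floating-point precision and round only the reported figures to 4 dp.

Δt=0.22225  u=1.11085  d=0.90021  q=0.50019  discount=0.99446
step 8 (expiry): payoffs max(K−S,0) = 87.4504 73.8037 56.9637 36.1831 10.5400 0.0000 0.0000 0.0000 0.0000
step 7: (k=7,j=0): S=64.7846, (K−S)⁺=80.9854, hold=80.1777 ⇒ V=80.9854 exercise | (k=7,j=1): S=79.9441, (K−S)⁺=65.8259, hold=65.0182 ⇒ V=65.8259 exercise | (k=7,j=2): S=98.6509, (K−S)⁺=47.1191, hold=46.3114 ⇒ V=47.1191 exercise | (k=7,j=3): S=121.7351, (K−S)⁺=24.0349, hold=23.2272 ⇒ V=24.0349 exercise | (k=7,j=4): S=150.2209, (K−S)⁺=0.0000, hold=5.2388 ⇒ V=5.2388 continue | (k=7,j=5): S=185.3723, (K−S)⁺=0.0000, hold=0.0000 ⇒ V=0.0000 continue | (k=7,j=6): S=228.7491, (K−S)⁺=0.0000, hold=0.0000 ⇒ V=0.0000 continue | (k=7,j=7): S=282.2760, (K−S)⁺=0.0000, hold=0.0000 ⇒ V=0.0000 continue  boundary S*=121.7351
step 6: (k=6,j=0): S=71.9663, (K−S)⁺=73.8037, hold=72.9960 ⇒ V=73.8037 exercise | (k=6,j=1): S=88.8063, (K−S)⁺=56.9637, hold=56.1560 ⇒ V=56.9637 exercise | (k=6,j=2): S=109.5869, (K−S)⁺=36.1831, hold=35.3755 ⇒ V=36.1831 exercise | (k=6,j=3): S=135.2300, (K−S)⁺=10.5400, hold=14.5522 ⇒ V=14.5522 continue | (k=6,j=4): S=166.8736, (K−S)⁺=0.0000, hold=2.6039 ⇒ V=2.6039 continue | (k=6,j=5): S=205.9217, (K−S)⁺=0.0000, hold=0.0000 ⇒ V=0.0000 continue | (k=6,j=6): S=254.1071, (K−S)⁺=0.0000, hold=0.0000 ⇒ V=0.0000 continue  boundary S*=109.5869
step 5: (k=5,j=0): S=79.9441, (K−S)⁺=65.8259, hold=65.0182 ⇒ V=65.8259 exercise | (k=5,j=1): S=98.6509, (K−S)⁺=47.1191, hold=46.3114 ⇒ V=47.1191 exercise | (k=5,j=2): S=121.7351, (K−S)⁺=24.0349, hold=25.2230 ⇒ V=25.2230 continue | (k=5,j=3): S=150.2209, (K−S)⁺=0.0000, hold=8.5282 ⇒ V=8.5282 continue | (k=5,j=4): S=185.3723, (K−S)⁺=0.0000, hold=1.2942 ⇒ V=1.2942 continue | (k=5,j=5): S=228.7491, (K−S)⁺=0.0000, hold=0.0000 ⇒ V=0.0000 continue  boundary S*=98.6509
step 4: (k=4,j=0): S=88.8063, (K−S)⁺=56.9637, hold=56.1560 ⇒ V=56.9637 exercise | (k=4,j=1): S=109.5869, (K−S)⁺=36.1831, hold=35.9664 ⇒ V=36.1831 exercise | (k=4,j=2): S=135.2300, (K−S)⁺=10.5400, hold=16.7789 ⇒ V=16.7789 continue | (k=4,j=3): S=166.8736, (K−S)⁺=0.0000, hold=4.8826 ⇒ V=4.8826 continue | (k=4,j=4): S=205.9217, (K−S)⁺=0.0000, hold=0.6433 ⇒ V=0.6433 continue  boundary S*=109.5869
step 3: (k=3,j=0): S=98.6509, (K−S)⁺=47.1191, hold=46.3114 ⇒ V=47.1191 exercise | (k=3,j=1): S=121.7351, (K−S)⁺=24.0349, hold=26.3306 ⇒ V=26.3306 continue | (k=3,j=2): S=150.2209, (K−S)⁺=0.0000, hold=10.7685 ⇒ V=10.7685 continue | (k=3,j=3): S=185.3723, (K−S)⁺=0.0000, hold=2.7468 ⇒ V=2.7468 continue  boundary S*=98.6509
step 2: (k=2,j=0): S=109.5869, (K−S)⁺=36.1831, hold=36.5174 ⇒ V=36.5174 continue | (k=2,j=1): S=135.2300, (K−S)⁺=10.5400, hold=18.4438 ⇒ V=18.4438 continue | (k=2,j=2): S=166.8736, (K−S)⁺=0.0000, hold=6.7187 ⇒ V=6.7187 continue  boundary S*=-
step 1: (k=1,j=0): S=121.7351, (K−S)⁺=24.0349, hold=27.3248 ⇒ V=27.3248 continue | (k=1,j=1): S=150.2209, (K−S)⁺=0.0000, hold=12.5093 ⇒ V=12.5093 continue  boundary S*=-
step 0: (k=0,j=0): S=135.2300, (K−S)⁺=10.5400, hold=19.8039 ⇒ V=19.8039 continue  boundary S*=-

price = 19.8039
boundary = - - - 98.6509 109.5869 98.6509 109.5869 121.7351
tree:
19.8039
27.3248 12.5093
36.5174 18.4438 6.7187
47.1191 26.3306 10.7685 2.7468
56.9637 36.1831 16.7789 4.8826 0.6433
65.8259 47.1191 25.2230 8.5282 1.2942 0.0000
73.8037 56.9637 36.1831 14.5522 2.6039 0.0000 0.0000
80.9854 65.8259 47.1191 24.0349 5.2388 0.0000 0.0000 0.0000
87.4504 73.8037 56.9637 36.1831 10.5400 0.0000 0.0000 0.0000 0.0000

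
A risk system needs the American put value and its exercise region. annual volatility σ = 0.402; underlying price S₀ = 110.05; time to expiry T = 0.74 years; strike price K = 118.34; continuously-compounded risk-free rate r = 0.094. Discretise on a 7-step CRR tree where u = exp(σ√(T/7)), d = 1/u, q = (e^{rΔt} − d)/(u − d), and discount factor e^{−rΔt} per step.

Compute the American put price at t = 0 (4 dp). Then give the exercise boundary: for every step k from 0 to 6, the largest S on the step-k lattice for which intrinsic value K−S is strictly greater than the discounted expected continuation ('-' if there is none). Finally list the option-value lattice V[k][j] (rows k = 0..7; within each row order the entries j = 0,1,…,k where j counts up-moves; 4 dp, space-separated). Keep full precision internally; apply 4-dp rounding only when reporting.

Δt=0.10571  u=1.13963  d=0.87748  q=0.50546  discount=0.99011
step 7 (expiry): payoffs max(K−S,0) = 74.2603 61.0911 43.9874 21.7737 0.0000 0.0000 0.0000 0.0000
step 6: (k=6,j=0): S=50.2346, (K−S)⁺=68.1054, hold=66.9353 ⇒ V=68.1054 exercise | (k=6,j=1): S=65.2427, (K−S)⁺=53.0973, hold=51.9272 ⇒ V=53.0973 exercise | (k=6,j=2): S=84.7346, (K−S)⁺=33.6054, hold=32.4352 ⇒ V=33.6054 exercise | (k=6,j=3): S=110.0500, (K−S)⁺=8.2900, hold=10.6614 ⇒ V=10.6614 continue | (k=6,j=4): S=142.9286, (K−S)⁺=0.0000, hold=0.0000 ⇒ V=0.0000 continue | (k=6,j=5): S=185.6300, (K−S)⁺=0.0000, hold=0.0000 ⇒ V=0.0000 continue | (k=6,j=6): S=241.0890, (K−S)⁺=0.0000, hold=0.0000 ⇒ V=0.0000 continue  boundary S*=84.7346
step 5: (k=5,j=0): S=57.2489, (K−S)⁺=61.0911, hold=59.9209 ⇒ V=61.0911 exercise | (k=5,j=1): S=74.3526, (K−S)⁺=43.9874, hold=42.8172 ⇒ V=43.9874 exercise | (k=5,j=2): S=96.5663, (K−S)⁺=21.7737, hold=21.7904 ⇒ V=21.7904 continue | (k=5,j=3): S=125.4165, (K−S)⁺=0.0000, hold=5.2203 ⇒ V=5.2203 continue | (k=5,j=4): S=162.8860, (K−S)⁺=0.0000, hold=0.0000 ⇒ V=0.0000 continue | (k=5,j=5): S=211.5499, (K−S)⁺=0.0000, hold=0.0000 ⇒ V=0.0000 continue  boundary S*=74.3526
step 4: (k=4,j=0): S=65.2427, (K−S)⁺=53.0973, hold=51.9272 ⇒ V=53.0973 exercise | (k=4,j=1): S=84.7346, (K−S)⁺=33.6054, hold=32.4436 ⇒ V=33.6054 exercise | (k=4,j=2): S=110.0500, (K−S)⁺=8.2900, hold=13.2822 ⇒ V=13.2822 continue | (k=4,j=3): S=142.9286, (K−S)⁺=0.0000, hold=2.5561 ⇒ V=2.5561 continue | (k=4,j=4): S=185.6300, (K−S)⁺=0.0000, hold=0.0000 ⇒ V=0.0000 continue  boundary S*=84.7346
step 3: (k=3,j=0): S=74.3526, (K−S)⁺=43.9874, hold=42.8172 ⇒ V=43.9874 exercise | (k=3,j=1): S=96.5663, (K−S)⁺=21.7737, hold=23.1020 ⇒ V=23.1020 continue | (k=3,j=2): S=125.4165, (K−S)⁺=0.0000, hold=7.7828 ⇒ V=7.7828 continue | (k=3,j=3): S=162.8860, (K−S)⁺=0.0000, hold=1.2516 ⇒ V=1.2516 continue  boundary S*=74.3526
step 2: (k=2,j=0): S=84.7346, (K−S)⁺=33.6054, hold=33.1000 ⇒ V=33.6054 exercise | (k=2,j=1): S=110.0500, (K−S)⁺=8.2900, hold=15.2068 ⇒ V=15.2068 continue | (k=2,j=2): S=142.9286, (K−S)⁺=0.0000, hold=4.4372 ⇒ V=4.4372 continue  boundary S*=84.7346
step 1: (k=1,j=0): S=96.5663, (K−S)⁺=21.7737, hold=24.0652 ⇒ V=24.0652 continue | (k=1,j=1): S=125.4165, (K−S)⁺=0.0000, hold=9.6666 ⇒ V=9.6666 continue  boundary S*=-
step 0: (k=0,j=0): S=110.0500, (K−S)⁺=8.2900, hold=16.6212 ⇒ V=16.6212 continue  boundary S*=-

price = 16.6212
boundary = - - 84.7346 74.3526 84.7346 74.3526 84.7346
tree:
16.6212
24.0652 9.6666
33.6054 15.2068 4.4372
43.9874 23.1020 7.7828 1.2516
53.0973 33.6054 13.2822 2.5561 0.0000
61.0911 43.9874 21.7904 5.2203 0.0000 0.0000
68.1054 53.0973 33.6054 10.6614 0.0000 0.0000 0.0000
74.2603 61.0911 43.9874 21.7737 0.0000 0.0000 0.0000 0.0000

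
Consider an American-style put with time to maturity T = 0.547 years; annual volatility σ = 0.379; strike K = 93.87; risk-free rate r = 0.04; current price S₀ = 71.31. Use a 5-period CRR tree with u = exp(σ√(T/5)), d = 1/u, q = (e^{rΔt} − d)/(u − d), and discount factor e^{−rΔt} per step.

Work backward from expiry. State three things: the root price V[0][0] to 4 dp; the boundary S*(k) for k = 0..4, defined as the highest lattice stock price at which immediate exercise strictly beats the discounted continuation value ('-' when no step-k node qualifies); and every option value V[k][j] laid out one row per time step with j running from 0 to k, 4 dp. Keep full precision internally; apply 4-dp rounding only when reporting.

price = 23.6903
boundary = - 62.9084 55.4967 62.9084 71.3100
tree:
23.6903
30.9616 16.2184
38.3733 22.9893 9.2081
44.9118 30.9616 14.7701 3.4122
50.6800 38.3733 22.5600 6.6695 0.0000
55.7685 44.9118 30.9616 13.0363 0.0000 0.0000

Δt=0.10940, u=1.13355, d=0.88218, q=0.48615, disc=e^(-rΔt)=0.99563
k=5 terminal: V=max(K-S,0) → 55.7685 44.9118 30.9616 13.0363 0.0000 0.0000
k=4: j=0 S=43.1900 intr=50.6800 cont=50.2701 V=50.6800[EX]; j=1 S=55.4967 intr=38.3733 cont=37.9635 V=38.3733[EX]; j=2 S=71.3100 intr=22.5600 cont=22.1501 V=22.5600[EX]; j=3 S=91.6292 intr=2.2408 cont=6.6695 V=6.6695[hold]; j=4 S=117.7382 intr=0.0000 cont=0.0000 V=0.0000[hold]  S*(4)=71.3100
k=3: j=0 S=48.9582 intr=44.9118 cont=44.5020 V=44.9118[EX]; j=1 S=62.9084 intr=30.9616 cont=30.5517 V=30.9616[EX]; j=2 S=80.8337 intr=13.0363 cont=14.7701 V=14.7701[hold]; j=3 S=103.8666 intr=0.0000 cont=3.4122 V=3.4122[hold]  S*(3)=62.9084
k=2: j=0 S=55.4967 intr=38.3733 cont=37.9635 V=38.3733[EX]; j=1 S=71.3100 intr=22.5600 cont=22.9893 V=22.9893[hold]; j=2 S=91.6292 intr=2.2408 cont=9.2081 V=9.2081[hold]  S*(2)=55.4967
k=1: j=0 S=62.9084 intr=30.9616 cont=30.7595 V=30.9616[EX]; j=1 S=80.8337 intr=13.0363 cont=16.2184 V=16.2184[hold]  S*(1)=62.9084
k=0: j=0 S=71.3100 intr=22.5600 cont=23.6903 V=23.6903[hold]  S*(0)=-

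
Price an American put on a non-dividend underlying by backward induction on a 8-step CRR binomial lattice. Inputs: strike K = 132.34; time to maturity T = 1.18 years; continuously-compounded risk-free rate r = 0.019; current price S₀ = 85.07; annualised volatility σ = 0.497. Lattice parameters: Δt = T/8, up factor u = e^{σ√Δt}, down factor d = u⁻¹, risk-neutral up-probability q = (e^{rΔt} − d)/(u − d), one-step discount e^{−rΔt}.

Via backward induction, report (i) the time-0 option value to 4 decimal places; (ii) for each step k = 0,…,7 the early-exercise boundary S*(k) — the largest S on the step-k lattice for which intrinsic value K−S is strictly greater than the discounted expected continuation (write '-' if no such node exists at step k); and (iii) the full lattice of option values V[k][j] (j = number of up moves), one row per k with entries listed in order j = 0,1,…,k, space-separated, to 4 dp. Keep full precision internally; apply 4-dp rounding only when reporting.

Δt=0.14750, u=1.21031, d=0.82623, q=0.45973, disc=e^(-rΔt)=0.99720
k=8 terminal: V=max(K-S,0) → 113.8642 105.2757 92.6949 74.2658 47.2700 7.7252 0.0000 0.0000 0.0000
k=7: j=0 S=22.3615 intr=109.9785 cont=109.6082 V=109.9785[EX]; j=1 S=32.7562 intr=99.5838 cont=99.2134 V=99.5838[EX]; j=2 S=47.9829 intr=84.3571 cont=83.9867 V=84.3571[EX]; j=3 S=70.2878 intr=62.0522 cont=61.6819 V=62.0522[EX]; j=4 S=102.9611 intr=29.3789 cont=29.0086 V=29.3789[EX]; j=5 S=150.8225 intr=0.0000 cont=4.1620 V=4.1620[hold]; j=6 S=220.9324 intr=0.0000 cont=0.0000 V=0.0000[hold]; j=7 S=323.6329 intr=0.0000 cont=0.0000 V=0.0000[hold]  S*(7)=102.9611
k=6: j=0 S=27.0643 intr=105.2757 cont=104.9053 V=105.2757[EX]; j=1 S=39.6451 intr=92.6949 cont=92.3245 V=92.6949[EX]; j=2 S=58.0742 intr=74.2658 cont=73.8954 V=74.2658[EX]; j=3 S=85.0700 intr=47.2700 cont=46.8996 V=47.2700[EX]; j=4 S=124.6148 intr=7.7252 cont=17.7361 V=17.7361[hold]; j=5 S=182.5420 intr=0.0000 cont=2.2423 V=2.2423[hold]; j=6 S=267.3967 intr=0.0000 cont=0.0000 V=0.0000[hold]  S*(6)=85.0700
k=5: j=0 S=32.7562 intr=99.5838 cont=99.2134 V=99.5838[EX]; j=1 S=47.9829 intr=84.3571 cont=83.9867 V=84.3571[EX]; j=2 S=70.2878 intr=62.0522 cont=61.6819 V=62.0522[EX]; j=3 S=102.9611 intr=29.3789 cont=33.5980 V=33.5980[hold]; j=4 S=150.8225 intr=0.0000 cont=10.5834 V=10.5834[hold]; j=5 S=220.9324 intr=0.0000 cont=1.2081 V=1.2081[hold]  S*(5)=70.2878
k=4: j=0 S=39.6451 intr=92.6949 cont=92.3245 V=92.6949[EX]; j=1 S=58.0742 intr=74.2658 cont=73.8954 V=74.2658[EX]; j=2 S=85.0700 intr=47.2700 cont=48.8339 V=48.8339[hold]; j=3 S=124.6148 intr=7.7252 cont=22.9531 V=22.9531[hold]; j=4 S=182.5420 intr=0.0000 cont=6.2557 V=6.2557[hold]  S*(4)=58.0742
k=3: j=0 S=47.9829 intr=84.3571 cont=83.9867 V=84.3571[EX]; j=1 S=70.2878 intr=62.0522 cont=62.3988 V=62.3988[hold]; j=2 S=102.9611 intr=29.3789 cont=36.8323 V=36.8323[hold]; j=3 S=150.8225 intr=0.0000 cont=15.2340 V=15.2340[hold]  S*(3)=47.9829
k=2: j=0 S=58.0742 intr=74.2658 cont=74.0543 V=74.2658[EX]; j=1 S=85.0700 intr=47.2700 cont=50.5033 V=50.5033[hold]; j=2 S=124.6148 intr=7.7252 cont=26.8275 V=26.8275[hold]  S*(2)=58.0742
k=1: j=0 S=70.2878 intr=62.0522 cont=63.1641 V=63.1641[hold]; j=1 S=102.9611 intr=29.3789 cont=39.5079 V=39.5079[hold]  S*(1)=-
k=0: j=0 S=85.0700 intr=47.2700 cont=52.1423 V=52.1423[hold]  S*(0)=-

price = 52.1423
boundary = - - 58.0742 47.9829 58.0742 70.2878 85.0700 102.9611
tree:
52.1423
63.1641 39.5079
74.2658 50.5033 26.8275
84.3571 62.3988 36.8323 15.2340
92.6949 74.2658 48.8339 22.9531 6.2557
99.5838 84.3571 62.0522 33.5980 10.5834 1.2081
105.2757 92.6949 74.2658 47.2700 17.7361 2.2423 0.0000
109.9785 99.5838 84.3571 62.0522 29.3789 4.1620 0.0000 0.0000
113.8642 105.2757 92.6949 74.2658 47.2700 7.7252 0.0000 0.0000 0.0000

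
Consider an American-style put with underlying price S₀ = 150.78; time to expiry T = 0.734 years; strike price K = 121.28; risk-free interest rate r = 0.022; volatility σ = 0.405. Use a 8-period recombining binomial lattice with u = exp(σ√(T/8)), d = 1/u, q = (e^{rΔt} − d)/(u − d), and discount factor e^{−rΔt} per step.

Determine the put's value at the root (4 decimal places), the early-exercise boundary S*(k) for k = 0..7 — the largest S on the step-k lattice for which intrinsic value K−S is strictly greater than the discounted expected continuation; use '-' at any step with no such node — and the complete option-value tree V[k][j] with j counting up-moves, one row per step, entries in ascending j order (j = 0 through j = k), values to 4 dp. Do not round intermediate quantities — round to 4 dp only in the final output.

price = 6.8904
boundary = - - - - - 81.6502 92.3070 104.3546
tree:
6.8904
10.3789 3.1037
15.2636 5.0796 0.9554
21.8038 8.1740 1.7161 0.1273
30.0522 12.8732 3.0684 0.2442 0.0000
39.6298 19.7027 5.4570 0.4684 0.0000 0.0000
49.0563 28.9730 9.6456 0.8984 0.0000 0.0000 0.0000
57.3945 39.6298 16.9254 1.7232 0.0000 0.0000 0.0000 0.0000
64.7700 49.0563 28.9730 3.3052 0.0000 0.0000 0.0000 0.0000 0.0000

Δt=0.09175  u=1.13052  d=0.88455  q=0.47758  discount=0.99798
step 8 (expiry): payoffs max(K−S,0) = 64.7700 49.0563 28.9730 3.3052 0.0000 0.0000 0.0000 0.0000 0.0000
step 7: (k=7,j=0): S=63.8855, (K−S)⁺=57.3945, hold=57.1499 ⇒ V=57.3945 exercise | (k=7,j=1): S=81.6502, (K−S)⁺=39.6298, hold=39.3853 ⇒ V=39.6298 exercise | (k=7,j=2): S=104.3546, (K−S)⁺=16.9254, hold=16.6808 ⇒ V=16.9254 exercise | (k=7,j=3): S=133.3725, (K−S)⁺=0.0000, hold=1.7232 ⇒ V=1.7232 continue | (k=7,j=4): S=170.4594, (K−S)⁺=0.0000, hold=0.0000 ⇒ V=0.0000 continue | (k=7,j=5): S=217.8591, (K−S)⁺=0.0000, hold=0.0000 ⇒ V=0.0000 continue | (k=7,j=6): S=278.4392, (K−S)⁺=0.0000, hold=0.0000 ⇒ V=0.0000 continue | (k=7,j=7): S=355.8648, (K−S)⁺=0.0000, hold=0.0000 ⇒ V=0.0000 continue  boundary S*=104.3546
step 6: (k=6,j=0): S=72.2237, (K−S)⁺=49.0563, hold=48.8117 ⇒ V=49.0563 exercise | (k=6,j=1): S=92.3070, (K−S)⁺=28.9730, hold=28.7285 ⇒ V=28.9730 exercise | (k=6,j=2): S=117.9748, (K−S)⁺=3.3052, hold=9.6456 ⇒ V=9.6456 continue | (k=6,j=3): S=150.7800, (K−S)⁺=0.0000, hold=0.8984 ⇒ V=0.8984 continue | (k=6,j=4): S=192.7074, (K−S)⁺=0.0000, hold=0.0000 ⇒ V=0.0000 continue | (k=6,j=5): S=246.2935, (K−S)⁺=0.0000, hold=0.0000 ⇒ V=0.0000 continue | (k=6,j=6): S=314.7804, (K−S)⁺=0.0000, hold=0.0000 ⇒ V=0.0000 continue  boundary S*=92.3070
step 5: (k=5,j=0): S=81.6502, (K−S)⁺=39.6298, hold=39.3853 ⇒ V=39.6298 exercise | (k=5,j=1): S=104.3546, (K−S)⁺=16.9254, hold=19.7027 ⇒ V=19.7027 continue | (k=5,j=2): S=133.3725, (K−S)⁺=0.0000, hold=5.4570 ⇒ V=5.4570 continue | (k=5,j=3): S=170.4594, (K−S)⁺=0.0000, hold=0.4684 ⇒ V=0.4684 continue | (k=5,j=4): S=217.8591, (K−S)⁺=0.0000, hold=0.0000 ⇒ V=0.0000 continue | (k=5,j=5): S=278.4392, (K−S)⁺=0.0000, hold=0.0000 ⇒ V=0.0000 continue  boundary S*=81.6502
step 4: (k=4,j=0): S=92.3070, (K−S)⁺=28.9730, hold=30.0522 ⇒ V=30.0522 continue | (k=4,j=1): S=117.9748, (K−S)⁺=3.3052, hold=12.8732 ⇒ V=12.8732 continue | (k=4,j=2): S=150.7800, (K−S)⁺=0.0000, hold=3.0684 ⇒ V=3.0684 continue | (k=4,j=3): S=192.7074, (K−S)⁺=0.0000, hold=0.2442 ⇒ V=0.2442 continue | (k=4,j=4): S=246.2935, (K−S)⁺=0.0000, hold=0.0000 ⇒ V=0.0000 continue  boundary S*=-
step 3: (k=3,j=0): S=104.3546, (K−S)⁺=16.9254, hold=21.8038 ⇒ V=21.8038 continue | (k=3,j=1): S=133.3725, (K−S)⁺=0.0000, hold=8.1740 ⇒ V=8.1740 continue | (k=3,j=2): S=170.4594, (K−S)⁺=0.0000, hold=1.7161 ⇒ V=1.7161 continue | (k=3,j=3): S=217.8591, (K−S)⁺=0.0000, hold=0.1273 ⇒ V=0.1273 continue  boundary S*=-
step 2: (k=2,j=0): S=117.9748, (K−S)⁺=3.3052, hold=15.2636 ⇒ V=15.2636 continue | (k=2,j=1): S=150.7800, (K−S)⁺=0.0000, hold=5.0796 ⇒ V=5.0796 continue | (k=2,j=2): S=192.7074, (K−S)⁺=0.0000, hold=0.9554 ⇒ V=0.9554 continue  boundary S*=-
step 1: (k=1,j=0): S=133.3725, (K−S)⁺=0.0000, hold=10.3789 ⇒ V=10.3789 continue | (k=1,j=1): S=170.4594, (K−S)⁺=0.0000, hold=3.1037 ⇒ V=3.1037 continue  boundary S*=-
step 0: (k=0,j=0): S=150.7800, (K−S)⁺=0.0000, hold=6.8904 ⇒ V=6.8904 continue  boundary S*=-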